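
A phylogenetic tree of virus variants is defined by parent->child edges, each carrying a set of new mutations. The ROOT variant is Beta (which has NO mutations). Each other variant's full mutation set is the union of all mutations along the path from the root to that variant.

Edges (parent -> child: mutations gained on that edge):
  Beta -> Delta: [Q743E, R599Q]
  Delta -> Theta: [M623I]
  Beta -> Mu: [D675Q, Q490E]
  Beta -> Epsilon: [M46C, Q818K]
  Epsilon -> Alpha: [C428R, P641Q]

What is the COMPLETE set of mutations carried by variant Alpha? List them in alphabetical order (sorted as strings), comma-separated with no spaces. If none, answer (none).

At Beta: gained [] -> total []
At Epsilon: gained ['M46C', 'Q818K'] -> total ['M46C', 'Q818K']
At Alpha: gained ['C428R', 'P641Q'] -> total ['C428R', 'M46C', 'P641Q', 'Q818K']

Answer: C428R,M46C,P641Q,Q818K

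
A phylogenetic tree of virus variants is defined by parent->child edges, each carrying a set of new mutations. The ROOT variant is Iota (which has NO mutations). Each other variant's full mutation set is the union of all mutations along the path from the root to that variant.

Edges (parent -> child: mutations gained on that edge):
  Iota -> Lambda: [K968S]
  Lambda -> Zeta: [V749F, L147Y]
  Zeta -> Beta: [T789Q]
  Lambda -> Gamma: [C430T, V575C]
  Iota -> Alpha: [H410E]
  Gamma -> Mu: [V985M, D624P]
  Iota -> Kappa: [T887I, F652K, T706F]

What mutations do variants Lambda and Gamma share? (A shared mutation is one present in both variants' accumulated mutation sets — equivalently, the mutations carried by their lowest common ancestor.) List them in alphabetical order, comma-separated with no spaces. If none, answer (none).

Accumulating mutations along path to Lambda:
  At Iota: gained [] -> total []
  At Lambda: gained ['K968S'] -> total ['K968S']
Mutations(Lambda) = ['K968S']
Accumulating mutations along path to Gamma:
  At Iota: gained [] -> total []
  At Lambda: gained ['K968S'] -> total ['K968S']
  At Gamma: gained ['C430T', 'V575C'] -> total ['C430T', 'K968S', 'V575C']
Mutations(Gamma) = ['C430T', 'K968S', 'V575C']
Intersection: ['K968S'] ∩ ['C430T', 'K968S', 'V575C'] = ['K968S']

Answer: K968S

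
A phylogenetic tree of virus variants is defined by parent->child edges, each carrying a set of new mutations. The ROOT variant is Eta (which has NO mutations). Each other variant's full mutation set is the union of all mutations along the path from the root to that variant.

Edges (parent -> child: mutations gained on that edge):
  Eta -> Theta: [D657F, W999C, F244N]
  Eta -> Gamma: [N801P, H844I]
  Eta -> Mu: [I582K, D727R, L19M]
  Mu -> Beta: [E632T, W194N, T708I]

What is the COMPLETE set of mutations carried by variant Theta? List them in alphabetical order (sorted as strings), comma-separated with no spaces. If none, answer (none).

Answer: D657F,F244N,W999C

Derivation:
At Eta: gained [] -> total []
At Theta: gained ['D657F', 'W999C', 'F244N'] -> total ['D657F', 'F244N', 'W999C']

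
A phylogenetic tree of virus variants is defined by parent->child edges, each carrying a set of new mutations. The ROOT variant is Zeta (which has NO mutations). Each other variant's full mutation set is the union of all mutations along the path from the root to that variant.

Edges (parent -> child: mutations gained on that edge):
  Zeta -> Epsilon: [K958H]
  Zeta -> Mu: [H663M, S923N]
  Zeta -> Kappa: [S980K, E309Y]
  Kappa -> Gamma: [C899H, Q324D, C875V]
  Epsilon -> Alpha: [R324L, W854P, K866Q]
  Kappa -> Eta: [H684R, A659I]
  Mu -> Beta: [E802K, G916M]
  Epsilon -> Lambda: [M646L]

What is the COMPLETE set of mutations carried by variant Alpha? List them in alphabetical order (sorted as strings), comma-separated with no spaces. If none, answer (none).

At Zeta: gained [] -> total []
At Epsilon: gained ['K958H'] -> total ['K958H']
At Alpha: gained ['R324L', 'W854P', 'K866Q'] -> total ['K866Q', 'K958H', 'R324L', 'W854P']

Answer: K866Q,K958H,R324L,W854P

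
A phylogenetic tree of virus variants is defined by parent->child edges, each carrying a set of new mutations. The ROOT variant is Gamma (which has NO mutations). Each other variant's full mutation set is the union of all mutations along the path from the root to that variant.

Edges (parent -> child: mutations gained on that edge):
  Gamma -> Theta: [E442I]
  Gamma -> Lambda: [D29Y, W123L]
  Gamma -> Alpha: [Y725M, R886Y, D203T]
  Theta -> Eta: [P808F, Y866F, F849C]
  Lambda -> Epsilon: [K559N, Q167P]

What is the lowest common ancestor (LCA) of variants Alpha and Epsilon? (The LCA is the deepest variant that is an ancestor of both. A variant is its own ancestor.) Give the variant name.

Answer: Gamma

Derivation:
Path from root to Alpha: Gamma -> Alpha
  ancestors of Alpha: {Gamma, Alpha}
Path from root to Epsilon: Gamma -> Lambda -> Epsilon
  ancestors of Epsilon: {Gamma, Lambda, Epsilon}
Common ancestors: {Gamma}
Walk up from Epsilon: Epsilon (not in ancestors of Alpha), Lambda (not in ancestors of Alpha), Gamma (in ancestors of Alpha)
Deepest common ancestor (LCA) = Gamma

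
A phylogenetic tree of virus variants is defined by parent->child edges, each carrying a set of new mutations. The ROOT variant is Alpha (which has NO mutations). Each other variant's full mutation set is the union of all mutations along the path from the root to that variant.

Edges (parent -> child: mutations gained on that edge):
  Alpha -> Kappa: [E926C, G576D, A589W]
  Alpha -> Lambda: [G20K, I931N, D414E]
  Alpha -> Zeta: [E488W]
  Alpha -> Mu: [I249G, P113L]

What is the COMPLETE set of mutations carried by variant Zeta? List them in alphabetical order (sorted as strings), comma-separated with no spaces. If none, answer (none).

At Alpha: gained [] -> total []
At Zeta: gained ['E488W'] -> total ['E488W']

Answer: E488W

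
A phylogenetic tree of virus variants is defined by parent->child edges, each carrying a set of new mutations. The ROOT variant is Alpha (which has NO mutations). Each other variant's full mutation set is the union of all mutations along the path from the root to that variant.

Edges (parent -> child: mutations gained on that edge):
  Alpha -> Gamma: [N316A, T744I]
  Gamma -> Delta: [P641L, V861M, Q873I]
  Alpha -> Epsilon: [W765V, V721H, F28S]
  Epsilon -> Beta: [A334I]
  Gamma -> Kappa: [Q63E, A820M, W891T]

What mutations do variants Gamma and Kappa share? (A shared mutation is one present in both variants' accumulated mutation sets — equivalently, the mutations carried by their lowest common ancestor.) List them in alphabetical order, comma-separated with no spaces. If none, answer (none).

Accumulating mutations along path to Gamma:
  At Alpha: gained [] -> total []
  At Gamma: gained ['N316A', 'T744I'] -> total ['N316A', 'T744I']
Mutations(Gamma) = ['N316A', 'T744I']
Accumulating mutations along path to Kappa:
  At Alpha: gained [] -> total []
  At Gamma: gained ['N316A', 'T744I'] -> total ['N316A', 'T744I']
  At Kappa: gained ['Q63E', 'A820M', 'W891T'] -> total ['A820M', 'N316A', 'Q63E', 'T744I', 'W891T']
Mutations(Kappa) = ['A820M', 'N316A', 'Q63E', 'T744I', 'W891T']
Intersection: ['N316A', 'T744I'] ∩ ['A820M', 'N316A', 'Q63E', 'T744I', 'W891T'] = ['N316A', 'T744I']

Answer: N316A,T744I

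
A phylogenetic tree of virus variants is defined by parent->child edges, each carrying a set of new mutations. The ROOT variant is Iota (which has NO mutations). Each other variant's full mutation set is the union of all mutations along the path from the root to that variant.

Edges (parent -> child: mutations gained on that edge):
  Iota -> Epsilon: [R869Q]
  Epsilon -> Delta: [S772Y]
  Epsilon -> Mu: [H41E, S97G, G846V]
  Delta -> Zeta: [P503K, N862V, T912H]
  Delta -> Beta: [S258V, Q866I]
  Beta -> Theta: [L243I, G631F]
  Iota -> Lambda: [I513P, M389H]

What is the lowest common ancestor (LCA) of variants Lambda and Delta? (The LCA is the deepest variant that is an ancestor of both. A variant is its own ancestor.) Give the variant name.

Path from root to Lambda: Iota -> Lambda
  ancestors of Lambda: {Iota, Lambda}
Path from root to Delta: Iota -> Epsilon -> Delta
  ancestors of Delta: {Iota, Epsilon, Delta}
Common ancestors: {Iota}
Walk up from Delta: Delta (not in ancestors of Lambda), Epsilon (not in ancestors of Lambda), Iota (in ancestors of Lambda)
Deepest common ancestor (LCA) = Iota

Answer: Iota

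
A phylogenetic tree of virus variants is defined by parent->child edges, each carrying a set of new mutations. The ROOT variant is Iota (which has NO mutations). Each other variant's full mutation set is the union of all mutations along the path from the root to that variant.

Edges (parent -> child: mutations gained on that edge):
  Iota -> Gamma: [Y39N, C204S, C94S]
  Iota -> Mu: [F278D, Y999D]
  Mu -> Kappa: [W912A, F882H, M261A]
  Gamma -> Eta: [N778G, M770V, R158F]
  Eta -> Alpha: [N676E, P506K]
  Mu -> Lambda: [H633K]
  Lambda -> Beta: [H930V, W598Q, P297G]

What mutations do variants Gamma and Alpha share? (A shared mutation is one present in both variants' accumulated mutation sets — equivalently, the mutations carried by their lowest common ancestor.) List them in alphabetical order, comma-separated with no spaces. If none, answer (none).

Accumulating mutations along path to Gamma:
  At Iota: gained [] -> total []
  At Gamma: gained ['Y39N', 'C204S', 'C94S'] -> total ['C204S', 'C94S', 'Y39N']
Mutations(Gamma) = ['C204S', 'C94S', 'Y39N']
Accumulating mutations along path to Alpha:
  At Iota: gained [] -> total []
  At Gamma: gained ['Y39N', 'C204S', 'C94S'] -> total ['C204S', 'C94S', 'Y39N']
  At Eta: gained ['N778G', 'M770V', 'R158F'] -> total ['C204S', 'C94S', 'M770V', 'N778G', 'R158F', 'Y39N']
  At Alpha: gained ['N676E', 'P506K'] -> total ['C204S', 'C94S', 'M770V', 'N676E', 'N778G', 'P506K', 'R158F', 'Y39N']
Mutations(Alpha) = ['C204S', 'C94S', 'M770V', 'N676E', 'N778G', 'P506K', 'R158F', 'Y39N']
Intersection: ['C204S', 'C94S', 'Y39N'] ∩ ['C204S', 'C94S', 'M770V', 'N676E', 'N778G', 'P506K', 'R158F', 'Y39N'] = ['C204S', 'C94S', 'Y39N']

Answer: C204S,C94S,Y39N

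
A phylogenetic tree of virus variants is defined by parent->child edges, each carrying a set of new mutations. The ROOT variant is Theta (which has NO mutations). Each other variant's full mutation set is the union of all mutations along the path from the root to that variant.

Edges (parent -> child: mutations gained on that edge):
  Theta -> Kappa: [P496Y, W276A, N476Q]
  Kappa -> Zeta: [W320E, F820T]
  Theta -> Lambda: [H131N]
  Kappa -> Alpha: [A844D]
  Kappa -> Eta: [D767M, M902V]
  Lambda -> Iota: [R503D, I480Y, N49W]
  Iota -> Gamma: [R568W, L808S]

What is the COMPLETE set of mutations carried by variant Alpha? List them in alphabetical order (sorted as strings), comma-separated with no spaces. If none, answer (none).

Answer: A844D,N476Q,P496Y,W276A

Derivation:
At Theta: gained [] -> total []
At Kappa: gained ['P496Y', 'W276A', 'N476Q'] -> total ['N476Q', 'P496Y', 'W276A']
At Alpha: gained ['A844D'] -> total ['A844D', 'N476Q', 'P496Y', 'W276A']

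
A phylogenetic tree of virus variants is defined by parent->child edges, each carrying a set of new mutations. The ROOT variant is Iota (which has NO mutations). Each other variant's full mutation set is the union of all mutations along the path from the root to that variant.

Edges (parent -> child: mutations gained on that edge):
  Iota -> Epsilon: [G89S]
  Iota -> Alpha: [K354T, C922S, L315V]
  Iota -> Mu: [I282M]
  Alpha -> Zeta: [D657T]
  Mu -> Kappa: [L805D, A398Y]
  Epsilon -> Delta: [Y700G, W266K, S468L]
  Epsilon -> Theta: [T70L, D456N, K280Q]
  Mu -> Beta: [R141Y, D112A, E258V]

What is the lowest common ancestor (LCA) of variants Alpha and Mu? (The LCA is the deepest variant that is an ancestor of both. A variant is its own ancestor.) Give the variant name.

Path from root to Alpha: Iota -> Alpha
  ancestors of Alpha: {Iota, Alpha}
Path from root to Mu: Iota -> Mu
  ancestors of Mu: {Iota, Mu}
Common ancestors: {Iota}
Walk up from Mu: Mu (not in ancestors of Alpha), Iota (in ancestors of Alpha)
Deepest common ancestor (LCA) = Iota

Answer: Iota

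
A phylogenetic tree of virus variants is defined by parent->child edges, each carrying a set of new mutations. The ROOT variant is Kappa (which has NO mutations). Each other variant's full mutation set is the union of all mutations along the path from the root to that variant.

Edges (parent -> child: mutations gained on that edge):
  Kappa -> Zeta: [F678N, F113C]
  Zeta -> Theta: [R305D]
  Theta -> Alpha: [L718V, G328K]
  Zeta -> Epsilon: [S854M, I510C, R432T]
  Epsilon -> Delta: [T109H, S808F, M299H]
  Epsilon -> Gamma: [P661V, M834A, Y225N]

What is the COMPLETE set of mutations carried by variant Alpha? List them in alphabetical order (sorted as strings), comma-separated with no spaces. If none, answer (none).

Answer: F113C,F678N,G328K,L718V,R305D

Derivation:
At Kappa: gained [] -> total []
At Zeta: gained ['F678N', 'F113C'] -> total ['F113C', 'F678N']
At Theta: gained ['R305D'] -> total ['F113C', 'F678N', 'R305D']
At Alpha: gained ['L718V', 'G328K'] -> total ['F113C', 'F678N', 'G328K', 'L718V', 'R305D']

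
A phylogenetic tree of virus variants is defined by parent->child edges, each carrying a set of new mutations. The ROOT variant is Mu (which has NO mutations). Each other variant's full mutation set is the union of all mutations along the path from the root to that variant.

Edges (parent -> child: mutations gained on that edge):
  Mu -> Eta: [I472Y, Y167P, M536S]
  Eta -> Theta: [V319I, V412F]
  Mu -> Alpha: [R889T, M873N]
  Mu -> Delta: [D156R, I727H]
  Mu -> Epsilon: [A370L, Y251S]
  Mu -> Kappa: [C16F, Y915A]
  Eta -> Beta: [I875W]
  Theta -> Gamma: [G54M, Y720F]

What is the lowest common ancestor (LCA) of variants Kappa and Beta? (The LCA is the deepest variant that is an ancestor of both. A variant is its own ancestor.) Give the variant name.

Answer: Mu

Derivation:
Path from root to Kappa: Mu -> Kappa
  ancestors of Kappa: {Mu, Kappa}
Path from root to Beta: Mu -> Eta -> Beta
  ancestors of Beta: {Mu, Eta, Beta}
Common ancestors: {Mu}
Walk up from Beta: Beta (not in ancestors of Kappa), Eta (not in ancestors of Kappa), Mu (in ancestors of Kappa)
Deepest common ancestor (LCA) = Mu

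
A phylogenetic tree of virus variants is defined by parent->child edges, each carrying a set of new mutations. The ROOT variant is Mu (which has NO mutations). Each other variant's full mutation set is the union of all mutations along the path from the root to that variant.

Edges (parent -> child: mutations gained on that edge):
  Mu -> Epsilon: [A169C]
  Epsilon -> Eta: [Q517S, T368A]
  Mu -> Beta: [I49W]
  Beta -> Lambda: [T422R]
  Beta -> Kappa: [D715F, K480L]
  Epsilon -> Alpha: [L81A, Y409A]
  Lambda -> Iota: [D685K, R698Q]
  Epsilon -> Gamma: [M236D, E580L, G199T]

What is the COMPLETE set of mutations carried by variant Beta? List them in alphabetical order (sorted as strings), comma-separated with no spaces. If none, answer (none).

Answer: I49W

Derivation:
At Mu: gained [] -> total []
At Beta: gained ['I49W'] -> total ['I49W']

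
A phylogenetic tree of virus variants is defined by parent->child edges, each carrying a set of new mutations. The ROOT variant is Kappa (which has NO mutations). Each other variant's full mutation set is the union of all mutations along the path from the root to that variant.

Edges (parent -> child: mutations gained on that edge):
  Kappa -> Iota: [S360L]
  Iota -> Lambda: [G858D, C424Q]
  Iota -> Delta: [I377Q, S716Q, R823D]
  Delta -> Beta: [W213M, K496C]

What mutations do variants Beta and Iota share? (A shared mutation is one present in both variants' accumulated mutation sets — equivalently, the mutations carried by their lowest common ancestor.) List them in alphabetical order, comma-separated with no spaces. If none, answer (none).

Accumulating mutations along path to Beta:
  At Kappa: gained [] -> total []
  At Iota: gained ['S360L'] -> total ['S360L']
  At Delta: gained ['I377Q', 'S716Q', 'R823D'] -> total ['I377Q', 'R823D', 'S360L', 'S716Q']
  At Beta: gained ['W213M', 'K496C'] -> total ['I377Q', 'K496C', 'R823D', 'S360L', 'S716Q', 'W213M']
Mutations(Beta) = ['I377Q', 'K496C', 'R823D', 'S360L', 'S716Q', 'W213M']
Accumulating mutations along path to Iota:
  At Kappa: gained [] -> total []
  At Iota: gained ['S360L'] -> total ['S360L']
Mutations(Iota) = ['S360L']
Intersection: ['I377Q', 'K496C', 'R823D', 'S360L', 'S716Q', 'W213M'] ∩ ['S360L'] = ['S360L']

Answer: S360L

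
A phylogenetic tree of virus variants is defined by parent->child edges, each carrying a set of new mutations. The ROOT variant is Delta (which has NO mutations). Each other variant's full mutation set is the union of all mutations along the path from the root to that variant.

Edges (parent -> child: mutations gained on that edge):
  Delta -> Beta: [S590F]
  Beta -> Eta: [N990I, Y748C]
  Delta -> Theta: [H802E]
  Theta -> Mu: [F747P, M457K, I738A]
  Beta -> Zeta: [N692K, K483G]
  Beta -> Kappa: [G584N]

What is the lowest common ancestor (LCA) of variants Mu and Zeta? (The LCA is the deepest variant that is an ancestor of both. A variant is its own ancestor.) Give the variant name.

Path from root to Mu: Delta -> Theta -> Mu
  ancestors of Mu: {Delta, Theta, Mu}
Path from root to Zeta: Delta -> Beta -> Zeta
  ancestors of Zeta: {Delta, Beta, Zeta}
Common ancestors: {Delta}
Walk up from Zeta: Zeta (not in ancestors of Mu), Beta (not in ancestors of Mu), Delta (in ancestors of Mu)
Deepest common ancestor (LCA) = Delta

Answer: Delta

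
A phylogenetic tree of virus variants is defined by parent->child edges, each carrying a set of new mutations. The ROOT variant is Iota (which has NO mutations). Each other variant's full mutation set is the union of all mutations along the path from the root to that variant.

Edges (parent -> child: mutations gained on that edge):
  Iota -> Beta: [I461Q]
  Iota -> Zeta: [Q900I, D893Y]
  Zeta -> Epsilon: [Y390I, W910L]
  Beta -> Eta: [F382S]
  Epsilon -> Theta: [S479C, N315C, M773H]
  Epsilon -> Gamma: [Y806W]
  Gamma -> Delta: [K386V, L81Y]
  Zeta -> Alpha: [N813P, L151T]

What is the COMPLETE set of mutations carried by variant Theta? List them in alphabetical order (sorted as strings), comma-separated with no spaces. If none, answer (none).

At Iota: gained [] -> total []
At Zeta: gained ['Q900I', 'D893Y'] -> total ['D893Y', 'Q900I']
At Epsilon: gained ['Y390I', 'W910L'] -> total ['D893Y', 'Q900I', 'W910L', 'Y390I']
At Theta: gained ['S479C', 'N315C', 'M773H'] -> total ['D893Y', 'M773H', 'N315C', 'Q900I', 'S479C', 'W910L', 'Y390I']

Answer: D893Y,M773H,N315C,Q900I,S479C,W910L,Y390I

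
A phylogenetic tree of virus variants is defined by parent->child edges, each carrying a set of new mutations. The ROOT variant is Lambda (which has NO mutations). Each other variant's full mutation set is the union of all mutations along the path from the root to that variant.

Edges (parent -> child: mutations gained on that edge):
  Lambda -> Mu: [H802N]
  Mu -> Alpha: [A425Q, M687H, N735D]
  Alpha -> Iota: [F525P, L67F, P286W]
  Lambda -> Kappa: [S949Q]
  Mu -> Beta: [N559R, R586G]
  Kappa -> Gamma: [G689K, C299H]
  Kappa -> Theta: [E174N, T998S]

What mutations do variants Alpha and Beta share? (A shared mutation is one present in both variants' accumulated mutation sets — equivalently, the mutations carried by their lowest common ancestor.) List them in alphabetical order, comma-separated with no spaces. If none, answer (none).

Answer: H802N

Derivation:
Accumulating mutations along path to Alpha:
  At Lambda: gained [] -> total []
  At Mu: gained ['H802N'] -> total ['H802N']
  At Alpha: gained ['A425Q', 'M687H', 'N735D'] -> total ['A425Q', 'H802N', 'M687H', 'N735D']
Mutations(Alpha) = ['A425Q', 'H802N', 'M687H', 'N735D']
Accumulating mutations along path to Beta:
  At Lambda: gained [] -> total []
  At Mu: gained ['H802N'] -> total ['H802N']
  At Beta: gained ['N559R', 'R586G'] -> total ['H802N', 'N559R', 'R586G']
Mutations(Beta) = ['H802N', 'N559R', 'R586G']
Intersection: ['A425Q', 'H802N', 'M687H', 'N735D'] ∩ ['H802N', 'N559R', 'R586G'] = ['H802N']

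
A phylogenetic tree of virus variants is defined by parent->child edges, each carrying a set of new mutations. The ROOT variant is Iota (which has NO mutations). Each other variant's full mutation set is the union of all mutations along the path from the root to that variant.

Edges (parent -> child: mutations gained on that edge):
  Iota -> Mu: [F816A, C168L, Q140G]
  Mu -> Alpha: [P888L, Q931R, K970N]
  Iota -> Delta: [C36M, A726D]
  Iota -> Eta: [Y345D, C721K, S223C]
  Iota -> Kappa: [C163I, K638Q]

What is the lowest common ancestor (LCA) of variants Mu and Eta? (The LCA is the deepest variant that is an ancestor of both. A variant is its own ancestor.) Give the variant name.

Answer: Iota

Derivation:
Path from root to Mu: Iota -> Mu
  ancestors of Mu: {Iota, Mu}
Path from root to Eta: Iota -> Eta
  ancestors of Eta: {Iota, Eta}
Common ancestors: {Iota}
Walk up from Eta: Eta (not in ancestors of Mu), Iota (in ancestors of Mu)
Deepest common ancestor (LCA) = Iota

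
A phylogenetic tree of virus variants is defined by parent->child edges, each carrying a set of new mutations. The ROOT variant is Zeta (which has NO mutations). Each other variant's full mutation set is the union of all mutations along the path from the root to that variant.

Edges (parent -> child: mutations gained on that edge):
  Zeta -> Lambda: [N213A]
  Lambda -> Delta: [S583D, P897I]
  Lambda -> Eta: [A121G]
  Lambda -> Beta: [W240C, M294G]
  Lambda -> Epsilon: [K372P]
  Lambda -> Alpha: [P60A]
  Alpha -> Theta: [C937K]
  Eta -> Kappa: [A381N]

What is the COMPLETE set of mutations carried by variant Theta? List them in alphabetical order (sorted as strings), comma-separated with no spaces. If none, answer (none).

Answer: C937K,N213A,P60A

Derivation:
At Zeta: gained [] -> total []
At Lambda: gained ['N213A'] -> total ['N213A']
At Alpha: gained ['P60A'] -> total ['N213A', 'P60A']
At Theta: gained ['C937K'] -> total ['C937K', 'N213A', 'P60A']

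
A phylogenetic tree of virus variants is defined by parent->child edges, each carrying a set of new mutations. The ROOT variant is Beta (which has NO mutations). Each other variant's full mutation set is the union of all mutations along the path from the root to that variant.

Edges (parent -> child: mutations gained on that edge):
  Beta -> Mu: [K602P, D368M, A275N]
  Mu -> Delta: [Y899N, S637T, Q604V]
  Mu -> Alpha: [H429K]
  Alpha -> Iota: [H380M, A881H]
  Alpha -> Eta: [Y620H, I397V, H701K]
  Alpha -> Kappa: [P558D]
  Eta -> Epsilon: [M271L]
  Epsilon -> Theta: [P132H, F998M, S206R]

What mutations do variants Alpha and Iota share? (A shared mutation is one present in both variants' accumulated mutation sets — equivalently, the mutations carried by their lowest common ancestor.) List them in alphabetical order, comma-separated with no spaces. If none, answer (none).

Accumulating mutations along path to Alpha:
  At Beta: gained [] -> total []
  At Mu: gained ['K602P', 'D368M', 'A275N'] -> total ['A275N', 'D368M', 'K602P']
  At Alpha: gained ['H429K'] -> total ['A275N', 'D368M', 'H429K', 'K602P']
Mutations(Alpha) = ['A275N', 'D368M', 'H429K', 'K602P']
Accumulating mutations along path to Iota:
  At Beta: gained [] -> total []
  At Mu: gained ['K602P', 'D368M', 'A275N'] -> total ['A275N', 'D368M', 'K602P']
  At Alpha: gained ['H429K'] -> total ['A275N', 'D368M', 'H429K', 'K602P']
  At Iota: gained ['H380M', 'A881H'] -> total ['A275N', 'A881H', 'D368M', 'H380M', 'H429K', 'K602P']
Mutations(Iota) = ['A275N', 'A881H', 'D368M', 'H380M', 'H429K', 'K602P']
Intersection: ['A275N', 'D368M', 'H429K', 'K602P'] ∩ ['A275N', 'A881H', 'D368M', 'H380M', 'H429K', 'K602P'] = ['A275N', 'D368M', 'H429K', 'K602P']

Answer: A275N,D368M,H429K,K602P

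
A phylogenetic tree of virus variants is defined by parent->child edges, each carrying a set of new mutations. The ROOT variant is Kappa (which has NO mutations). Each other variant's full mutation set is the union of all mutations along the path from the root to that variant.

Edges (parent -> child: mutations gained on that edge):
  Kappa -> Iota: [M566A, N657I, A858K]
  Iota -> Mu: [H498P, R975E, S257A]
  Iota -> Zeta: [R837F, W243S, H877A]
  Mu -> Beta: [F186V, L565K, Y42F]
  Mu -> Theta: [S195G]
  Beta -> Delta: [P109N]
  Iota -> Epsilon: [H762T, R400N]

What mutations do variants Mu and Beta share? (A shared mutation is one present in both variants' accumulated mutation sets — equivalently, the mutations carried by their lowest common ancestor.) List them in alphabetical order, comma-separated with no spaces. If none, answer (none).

Accumulating mutations along path to Mu:
  At Kappa: gained [] -> total []
  At Iota: gained ['M566A', 'N657I', 'A858K'] -> total ['A858K', 'M566A', 'N657I']
  At Mu: gained ['H498P', 'R975E', 'S257A'] -> total ['A858K', 'H498P', 'M566A', 'N657I', 'R975E', 'S257A']
Mutations(Mu) = ['A858K', 'H498P', 'M566A', 'N657I', 'R975E', 'S257A']
Accumulating mutations along path to Beta:
  At Kappa: gained [] -> total []
  At Iota: gained ['M566A', 'N657I', 'A858K'] -> total ['A858K', 'M566A', 'N657I']
  At Mu: gained ['H498P', 'R975E', 'S257A'] -> total ['A858K', 'H498P', 'M566A', 'N657I', 'R975E', 'S257A']
  At Beta: gained ['F186V', 'L565K', 'Y42F'] -> total ['A858K', 'F186V', 'H498P', 'L565K', 'M566A', 'N657I', 'R975E', 'S257A', 'Y42F']
Mutations(Beta) = ['A858K', 'F186V', 'H498P', 'L565K', 'M566A', 'N657I', 'R975E', 'S257A', 'Y42F']
Intersection: ['A858K', 'H498P', 'M566A', 'N657I', 'R975E', 'S257A'] ∩ ['A858K', 'F186V', 'H498P', 'L565K', 'M566A', 'N657I', 'R975E', 'S257A', 'Y42F'] = ['A858K', 'H498P', 'M566A', 'N657I', 'R975E', 'S257A']

Answer: A858K,H498P,M566A,N657I,R975E,S257A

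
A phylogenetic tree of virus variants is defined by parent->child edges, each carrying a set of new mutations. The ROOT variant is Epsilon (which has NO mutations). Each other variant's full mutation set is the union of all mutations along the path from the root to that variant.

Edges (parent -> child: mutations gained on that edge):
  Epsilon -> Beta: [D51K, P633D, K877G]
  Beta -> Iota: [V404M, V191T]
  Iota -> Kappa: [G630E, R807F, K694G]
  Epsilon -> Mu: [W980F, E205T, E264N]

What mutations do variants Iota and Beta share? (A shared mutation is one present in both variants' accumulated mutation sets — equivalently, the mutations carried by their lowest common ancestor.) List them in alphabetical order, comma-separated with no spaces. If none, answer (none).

Answer: D51K,K877G,P633D

Derivation:
Accumulating mutations along path to Iota:
  At Epsilon: gained [] -> total []
  At Beta: gained ['D51K', 'P633D', 'K877G'] -> total ['D51K', 'K877G', 'P633D']
  At Iota: gained ['V404M', 'V191T'] -> total ['D51K', 'K877G', 'P633D', 'V191T', 'V404M']
Mutations(Iota) = ['D51K', 'K877G', 'P633D', 'V191T', 'V404M']
Accumulating mutations along path to Beta:
  At Epsilon: gained [] -> total []
  At Beta: gained ['D51K', 'P633D', 'K877G'] -> total ['D51K', 'K877G', 'P633D']
Mutations(Beta) = ['D51K', 'K877G', 'P633D']
Intersection: ['D51K', 'K877G', 'P633D', 'V191T', 'V404M'] ∩ ['D51K', 'K877G', 'P633D'] = ['D51K', 'K877G', 'P633D']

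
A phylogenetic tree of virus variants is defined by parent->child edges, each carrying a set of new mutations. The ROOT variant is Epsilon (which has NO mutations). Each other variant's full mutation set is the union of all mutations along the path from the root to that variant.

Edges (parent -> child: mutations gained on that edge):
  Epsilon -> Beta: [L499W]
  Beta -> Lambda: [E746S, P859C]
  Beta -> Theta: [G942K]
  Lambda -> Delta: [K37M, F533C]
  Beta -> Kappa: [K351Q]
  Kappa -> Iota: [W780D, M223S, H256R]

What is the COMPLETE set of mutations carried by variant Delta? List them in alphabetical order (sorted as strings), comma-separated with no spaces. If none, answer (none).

At Epsilon: gained [] -> total []
At Beta: gained ['L499W'] -> total ['L499W']
At Lambda: gained ['E746S', 'P859C'] -> total ['E746S', 'L499W', 'P859C']
At Delta: gained ['K37M', 'F533C'] -> total ['E746S', 'F533C', 'K37M', 'L499W', 'P859C']

Answer: E746S,F533C,K37M,L499W,P859C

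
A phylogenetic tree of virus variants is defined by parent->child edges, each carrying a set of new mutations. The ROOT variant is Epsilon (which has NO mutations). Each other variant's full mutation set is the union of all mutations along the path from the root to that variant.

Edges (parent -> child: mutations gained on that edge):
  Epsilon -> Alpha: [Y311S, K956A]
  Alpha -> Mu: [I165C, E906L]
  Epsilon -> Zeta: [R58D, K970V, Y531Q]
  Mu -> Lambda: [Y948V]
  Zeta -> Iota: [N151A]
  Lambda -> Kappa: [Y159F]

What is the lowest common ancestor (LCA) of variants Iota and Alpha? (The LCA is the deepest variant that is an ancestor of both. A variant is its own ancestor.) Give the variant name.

Path from root to Iota: Epsilon -> Zeta -> Iota
  ancestors of Iota: {Epsilon, Zeta, Iota}
Path from root to Alpha: Epsilon -> Alpha
  ancestors of Alpha: {Epsilon, Alpha}
Common ancestors: {Epsilon}
Walk up from Alpha: Alpha (not in ancestors of Iota), Epsilon (in ancestors of Iota)
Deepest common ancestor (LCA) = Epsilon

Answer: Epsilon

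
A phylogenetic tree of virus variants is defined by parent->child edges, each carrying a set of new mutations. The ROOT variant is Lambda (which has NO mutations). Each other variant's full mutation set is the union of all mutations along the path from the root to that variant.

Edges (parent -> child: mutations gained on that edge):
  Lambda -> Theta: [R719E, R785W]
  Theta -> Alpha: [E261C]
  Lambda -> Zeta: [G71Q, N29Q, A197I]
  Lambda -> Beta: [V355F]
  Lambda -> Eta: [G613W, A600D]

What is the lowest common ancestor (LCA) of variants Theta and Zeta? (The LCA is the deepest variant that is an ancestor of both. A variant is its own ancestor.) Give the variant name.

Path from root to Theta: Lambda -> Theta
  ancestors of Theta: {Lambda, Theta}
Path from root to Zeta: Lambda -> Zeta
  ancestors of Zeta: {Lambda, Zeta}
Common ancestors: {Lambda}
Walk up from Zeta: Zeta (not in ancestors of Theta), Lambda (in ancestors of Theta)
Deepest common ancestor (LCA) = Lambda

Answer: Lambda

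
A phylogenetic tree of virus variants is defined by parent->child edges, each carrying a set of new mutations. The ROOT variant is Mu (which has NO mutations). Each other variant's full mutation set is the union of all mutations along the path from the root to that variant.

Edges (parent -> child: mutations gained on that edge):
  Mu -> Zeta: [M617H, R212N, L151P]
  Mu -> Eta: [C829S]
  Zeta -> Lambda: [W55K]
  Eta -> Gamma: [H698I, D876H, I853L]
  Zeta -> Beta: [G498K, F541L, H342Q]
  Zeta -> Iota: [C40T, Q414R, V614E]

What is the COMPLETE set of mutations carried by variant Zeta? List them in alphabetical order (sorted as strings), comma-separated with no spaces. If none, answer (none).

Answer: L151P,M617H,R212N

Derivation:
At Mu: gained [] -> total []
At Zeta: gained ['M617H', 'R212N', 'L151P'] -> total ['L151P', 'M617H', 'R212N']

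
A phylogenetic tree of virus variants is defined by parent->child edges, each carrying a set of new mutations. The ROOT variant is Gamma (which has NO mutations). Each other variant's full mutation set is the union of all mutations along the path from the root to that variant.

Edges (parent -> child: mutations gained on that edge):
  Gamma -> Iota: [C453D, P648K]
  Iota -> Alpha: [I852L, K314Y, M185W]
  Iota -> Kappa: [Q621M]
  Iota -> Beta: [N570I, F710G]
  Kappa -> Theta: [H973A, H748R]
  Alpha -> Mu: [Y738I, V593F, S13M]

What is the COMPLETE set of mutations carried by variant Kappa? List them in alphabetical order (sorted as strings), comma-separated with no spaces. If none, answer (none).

At Gamma: gained [] -> total []
At Iota: gained ['C453D', 'P648K'] -> total ['C453D', 'P648K']
At Kappa: gained ['Q621M'] -> total ['C453D', 'P648K', 'Q621M']

Answer: C453D,P648K,Q621M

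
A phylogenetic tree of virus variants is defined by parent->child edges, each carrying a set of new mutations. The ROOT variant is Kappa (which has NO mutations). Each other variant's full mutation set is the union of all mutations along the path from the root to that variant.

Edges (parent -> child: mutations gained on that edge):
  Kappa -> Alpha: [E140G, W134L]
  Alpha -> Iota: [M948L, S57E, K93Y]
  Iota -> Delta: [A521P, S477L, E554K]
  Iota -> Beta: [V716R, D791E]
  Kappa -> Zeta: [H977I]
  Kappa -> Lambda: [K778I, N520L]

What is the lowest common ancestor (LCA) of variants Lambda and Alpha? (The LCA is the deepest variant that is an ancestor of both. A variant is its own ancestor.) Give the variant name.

Answer: Kappa

Derivation:
Path from root to Lambda: Kappa -> Lambda
  ancestors of Lambda: {Kappa, Lambda}
Path from root to Alpha: Kappa -> Alpha
  ancestors of Alpha: {Kappa, Alpha}
Common ancestors: {Kappa}
Walk up from Alpha: Alpha (not in ancestors of Lambda), Kappa (in ancestors of Lambda)
Deepest common ancestor (LCA) = Kappa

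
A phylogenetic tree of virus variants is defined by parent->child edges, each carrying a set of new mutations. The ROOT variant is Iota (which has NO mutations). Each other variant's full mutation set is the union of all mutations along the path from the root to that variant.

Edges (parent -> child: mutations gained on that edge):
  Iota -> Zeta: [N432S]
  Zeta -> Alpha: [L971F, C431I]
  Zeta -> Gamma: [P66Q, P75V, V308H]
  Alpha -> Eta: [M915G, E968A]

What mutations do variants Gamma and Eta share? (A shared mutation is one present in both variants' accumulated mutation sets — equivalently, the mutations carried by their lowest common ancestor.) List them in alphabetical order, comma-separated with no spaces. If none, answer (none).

Answer: N432S

Derivation:
Accumulating mutations along path to Gamma:
  At Iota: gained [] -> total []
  At Zeta: gained ['N432S'] -> total ['N432S']
  At Gamma: gained ['P66Q', 'P75V', 'V308H'] -> total ['N432S', 'P66Q', 'P75V', 'V308H']
Mutations(Gamma) = ['N432S', 'P66Q', 'P75V', 'V308H']
Accumulating mutations along path to Eta:
  At Iota: gained [] -> total []
  At Zeta: gained ['N432S'] -> total ['N432S']
  At Alpha: gained ['L971F', 'C431I'] -> total ['C431I', 'L971F', 'N432S']
  At Eta: gained ['M915G', 'E968A'] -> total ['C431I', 'E968A', 'L971F', 'M915G', 'N432S']
Mutations(Eta) = ['C431I', 'E968A', 'L971F', 'M915G', 'N432S']
Intersection: ['N432S', 'P66Q', 'P75V', 'V308H'] ∩ ['C431I', 'E968A', 'L971F', 'M915G', 'N432S'] = ['N432S']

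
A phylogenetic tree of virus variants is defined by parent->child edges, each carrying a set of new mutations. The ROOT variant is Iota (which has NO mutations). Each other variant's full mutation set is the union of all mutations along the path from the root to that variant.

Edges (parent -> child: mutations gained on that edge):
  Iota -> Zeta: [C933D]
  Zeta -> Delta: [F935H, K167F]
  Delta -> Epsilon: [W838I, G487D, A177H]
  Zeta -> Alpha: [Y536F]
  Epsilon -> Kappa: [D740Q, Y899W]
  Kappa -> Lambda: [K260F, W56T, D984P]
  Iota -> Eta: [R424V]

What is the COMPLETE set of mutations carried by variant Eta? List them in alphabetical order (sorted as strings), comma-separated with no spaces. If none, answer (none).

Answer: R424V

Derivation:
At Iota: gained [] -> total []
At Eta: gained ['R424V'] -> total ['R424V']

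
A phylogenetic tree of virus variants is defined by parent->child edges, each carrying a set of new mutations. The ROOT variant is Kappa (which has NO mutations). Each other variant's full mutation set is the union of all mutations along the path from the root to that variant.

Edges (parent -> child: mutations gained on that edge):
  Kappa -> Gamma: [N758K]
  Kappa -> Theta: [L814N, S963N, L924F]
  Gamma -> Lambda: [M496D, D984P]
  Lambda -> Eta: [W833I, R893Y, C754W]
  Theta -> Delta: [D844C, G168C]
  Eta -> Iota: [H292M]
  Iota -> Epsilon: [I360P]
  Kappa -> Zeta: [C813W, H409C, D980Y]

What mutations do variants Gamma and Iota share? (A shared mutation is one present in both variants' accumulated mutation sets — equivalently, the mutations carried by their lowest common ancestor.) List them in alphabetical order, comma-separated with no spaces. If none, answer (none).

Answer: N758K

Derivation:
Accumulating mutations along path to Gamma:
  At Kappa: gained [] -> total []
  At Gamma: gained ['N758K'] -> total ['N758K']
Mutations(Gamma) = ['N758K']
Accumulating mutations along path to Iota:
  At Kappa: gained [] -> total []
  At Gamma: gained ['N758K'] -> total ['N758K']
  At Lambda: gained ['M496D', 'D984P'] -> total ['D984P', 'M496D', 'N758K']
  At Eta: gained ['W833I', 'R893Y', 'C754W'] -> total ['C754W', 'D984P', 'M496D', 'N758K', 'R893Y', 'W833I']
  At Iota: gained ['H292M'] -> total ['C754W', 'D984P', 'H292M', 'M496D', 'N758K', 'R893Y', 'W833I']
Mutations(Iota) = ['C754W', 'D984P', 'H292M', 'M496D', 'N758K', 'R893Y', 'W833I']
Intersection: ['N758K'] ∩ ['C754W', 'D984P', 'H292M', 'M496D', 'N758K', 'R893Y', 'W833I'] = ['N758K']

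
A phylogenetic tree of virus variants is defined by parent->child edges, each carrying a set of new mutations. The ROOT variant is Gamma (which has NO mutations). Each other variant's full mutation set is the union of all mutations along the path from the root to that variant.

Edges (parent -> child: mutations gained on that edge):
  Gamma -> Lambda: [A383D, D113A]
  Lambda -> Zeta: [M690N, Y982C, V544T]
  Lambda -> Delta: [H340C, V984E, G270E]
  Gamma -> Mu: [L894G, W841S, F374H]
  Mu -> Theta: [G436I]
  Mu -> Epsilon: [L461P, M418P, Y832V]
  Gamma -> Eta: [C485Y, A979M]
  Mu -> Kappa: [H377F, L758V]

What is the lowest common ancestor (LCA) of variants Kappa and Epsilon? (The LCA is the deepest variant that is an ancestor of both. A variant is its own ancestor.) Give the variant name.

Answer: Mu

Derivation:
Path from root to Kappa: Gamma -> Mu -> Kappa
  ancestors of Kappa: {Gamma, Mu, Kappa}
Path from root to Epsilon: Gamma -> Mu -> Epsilon
  ancestors of Epsilon: {Gamma, Mu, Epsilon}
Common ancestors: {Gamma, Mu}
Walk up from Epsilon: Epsilon (not in ancestors of Kappa), Mu (in ancestors of Kappa), Gamma (in ancestors of Kappa)
Deepest common ancestor (LCA) = Mu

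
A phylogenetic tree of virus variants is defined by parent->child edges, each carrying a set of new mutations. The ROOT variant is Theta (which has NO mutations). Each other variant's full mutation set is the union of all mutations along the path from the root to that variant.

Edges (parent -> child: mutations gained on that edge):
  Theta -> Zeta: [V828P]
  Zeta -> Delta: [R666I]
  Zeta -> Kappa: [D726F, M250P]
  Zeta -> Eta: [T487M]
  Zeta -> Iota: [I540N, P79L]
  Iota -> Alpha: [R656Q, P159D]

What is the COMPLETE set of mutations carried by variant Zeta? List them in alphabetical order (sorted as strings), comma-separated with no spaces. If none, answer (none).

At Theta: gained [] -> total []
At Zeta: gained ['V828P'] -> total ['V828P']

Answer: V828P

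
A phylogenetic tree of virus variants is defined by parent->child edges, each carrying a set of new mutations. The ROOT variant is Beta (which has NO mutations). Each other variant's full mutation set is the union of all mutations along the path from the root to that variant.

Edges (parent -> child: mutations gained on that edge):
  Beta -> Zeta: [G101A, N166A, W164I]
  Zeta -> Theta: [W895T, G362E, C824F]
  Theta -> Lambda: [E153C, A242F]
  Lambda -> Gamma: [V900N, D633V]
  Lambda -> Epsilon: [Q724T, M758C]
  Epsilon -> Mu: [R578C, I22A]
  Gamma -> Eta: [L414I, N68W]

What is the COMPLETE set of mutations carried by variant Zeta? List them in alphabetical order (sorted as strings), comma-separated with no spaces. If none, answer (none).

Answer: G101A,N166A,W164I

Derivation:
At Beta: gained [] -> total []
At Zeta: gained ['G101A', 'N166A', 'W164I'] -> total ['G101A', 'N166A', 'W164I']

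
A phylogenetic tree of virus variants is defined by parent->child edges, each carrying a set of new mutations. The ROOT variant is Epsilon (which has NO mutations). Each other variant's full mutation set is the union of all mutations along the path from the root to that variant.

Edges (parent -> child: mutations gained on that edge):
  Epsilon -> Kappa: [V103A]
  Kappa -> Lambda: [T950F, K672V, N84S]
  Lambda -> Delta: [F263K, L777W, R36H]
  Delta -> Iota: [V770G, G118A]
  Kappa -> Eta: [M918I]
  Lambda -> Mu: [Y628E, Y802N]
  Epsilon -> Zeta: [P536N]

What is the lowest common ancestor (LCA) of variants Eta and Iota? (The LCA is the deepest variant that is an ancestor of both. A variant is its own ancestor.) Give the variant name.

Answer: Kappa

Derivation:
Path from root to Eta: Epsilon -> Kappa -> Eta
  ancestors of Eta: {Epsilon, Kappa, Eta}
Path from root to Iota: Epsilon -> Kappa -> Lambda -> Delta -> Iota
  ancestors of Iota: {Epsilon, Kappa, Lambda, Delta, Iota}
Common ancestors: {Epsilon, Kappa}
Walk up from Iota: Iota (not in ancestors of Eta), Delta (not in ancestors of Eta), Lambda (not in ancestors of Eta), Kappa (in ancestors of Eta), Epsilon (in ancestors of Eta)
Deepest common ancestor (LCA) = Kappa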